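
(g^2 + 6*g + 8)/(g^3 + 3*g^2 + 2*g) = (g + 4)/(g*(g + 1))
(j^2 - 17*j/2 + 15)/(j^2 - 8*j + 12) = (j - 5/2)/(j - 2)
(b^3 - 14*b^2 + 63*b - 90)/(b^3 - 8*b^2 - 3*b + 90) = (b - 3)/(b + 3)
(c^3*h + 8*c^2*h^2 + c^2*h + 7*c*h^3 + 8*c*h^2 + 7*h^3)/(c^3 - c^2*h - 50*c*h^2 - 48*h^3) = h*(c^2 + 7*c*h + c + 7*h)/(c^2 - 2*c*h - 48*h^2)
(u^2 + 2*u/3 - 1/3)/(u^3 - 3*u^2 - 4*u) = (u - 1/3)/(u*(u - 4))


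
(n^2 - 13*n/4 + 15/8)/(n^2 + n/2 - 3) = (8*n^2 - 26*n + 15)/(4*(2*n^2 + n - 6))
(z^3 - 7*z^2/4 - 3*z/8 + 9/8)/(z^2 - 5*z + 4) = (8*z^2 - 6*z - 9)/(8*(z - 4))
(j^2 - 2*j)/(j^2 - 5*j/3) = 3*(j - 2)/(3*j - 5)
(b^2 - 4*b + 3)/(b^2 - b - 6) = (b - 1)/(b + 2)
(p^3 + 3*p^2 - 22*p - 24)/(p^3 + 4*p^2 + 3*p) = (p^2 + 2*p - 24)/(p*(p + 3))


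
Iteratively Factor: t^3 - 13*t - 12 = (t - 4)*(t^2 + 4*t + 3) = (t - 4)*(t + 1)*(t + 3)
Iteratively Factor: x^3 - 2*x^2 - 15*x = (x)*(x^2 - 2*x - 15) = x*(x - 5)*(x + 3)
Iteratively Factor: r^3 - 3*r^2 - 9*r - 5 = (r + 1)*(r^2 - 4*r - 5) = (r + 1)^2*(r - 5)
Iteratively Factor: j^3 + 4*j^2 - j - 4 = (j - 1)*(j^2 + 5*j + 4) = (j - 1)*(j + 4)*(j + 1)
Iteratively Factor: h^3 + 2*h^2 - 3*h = (h - 1)*(h^2 + 3*h) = h*(h - 1)*(h + 3)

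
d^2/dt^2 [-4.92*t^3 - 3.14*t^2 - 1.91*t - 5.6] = -29.52*t - 6.28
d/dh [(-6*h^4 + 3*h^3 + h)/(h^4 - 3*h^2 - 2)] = (-3*h^6 + 36*h^5 - 12*h^4 + 48*h^3 - 15*h^2 - 2)/(h^8 - 6*h^6 + 5*h^4 + 12*h^2 + 4)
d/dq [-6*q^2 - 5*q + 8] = -12*q - 5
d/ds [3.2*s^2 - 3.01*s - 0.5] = 6.4*s - 3.01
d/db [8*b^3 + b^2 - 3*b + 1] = 24*b^2 + 2*b - 3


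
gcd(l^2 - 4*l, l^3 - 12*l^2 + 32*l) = l^2 - 4*l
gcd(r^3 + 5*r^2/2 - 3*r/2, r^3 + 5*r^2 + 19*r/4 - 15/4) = r^2 + 5*r/2 - 3/2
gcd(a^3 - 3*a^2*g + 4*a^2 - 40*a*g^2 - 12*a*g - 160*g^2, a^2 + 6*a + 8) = a + 4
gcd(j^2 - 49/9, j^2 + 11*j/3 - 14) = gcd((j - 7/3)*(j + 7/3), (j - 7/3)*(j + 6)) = j - 7/3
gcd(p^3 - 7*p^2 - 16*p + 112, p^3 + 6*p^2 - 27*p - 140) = p + 4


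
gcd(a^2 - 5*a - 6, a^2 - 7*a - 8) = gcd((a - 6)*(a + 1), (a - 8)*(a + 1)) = a + 1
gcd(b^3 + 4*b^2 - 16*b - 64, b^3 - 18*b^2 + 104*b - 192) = b - 4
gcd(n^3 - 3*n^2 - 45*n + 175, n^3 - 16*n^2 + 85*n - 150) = n^2 - 10*n + 25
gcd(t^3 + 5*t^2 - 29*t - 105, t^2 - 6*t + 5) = t - 5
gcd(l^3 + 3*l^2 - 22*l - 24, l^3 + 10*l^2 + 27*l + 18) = l^2 + 7*l + 6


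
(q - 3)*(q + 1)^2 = q^3 - q^2 - 5*q - 3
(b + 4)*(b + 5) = b^2 + 9*b + 20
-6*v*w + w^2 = w*(-6*v + w)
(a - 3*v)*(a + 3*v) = a^2 - 9*v^2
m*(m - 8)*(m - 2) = m^3 - 10*m^2 + 16*m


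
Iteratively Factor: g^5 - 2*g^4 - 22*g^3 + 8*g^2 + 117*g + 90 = (g - 5)*(g^4 + 3*g^3 - 7*g^2 - 27*g - 18) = (g - 5)*(g + 1)*(g^3 + 2*g^2 - 9*g - 18) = (g - 5)*(g + 1)*(g + 3)*(g^2 - g - 6) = (g - 5)*(g + 1)*(g + 2)*(g + 3)*(g - 3)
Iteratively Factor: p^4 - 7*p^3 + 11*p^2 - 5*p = (p - 1)*(p^3 - 6*p^2 + 5*p) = (p - 1)^2*(p^2 - 5*p) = (p - 5)*(p - 1)^2*(p)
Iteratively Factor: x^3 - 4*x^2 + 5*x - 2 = (x - 1)*(x^2 - 3*x + 2) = (x - 2)*(x - 1)*(x - 1)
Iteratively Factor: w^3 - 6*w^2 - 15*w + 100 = (w + 4)*(w^2 - 10*w + 25) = (w - 5)*(w + 4)*(w - 5)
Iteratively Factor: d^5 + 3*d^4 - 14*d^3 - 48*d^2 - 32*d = (d - 4)*(d^4 + 7*d^3 + 14*d^2 + 8*d) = d*(d - 4)*(d^3 + 7*d^2 + 14*d + 8) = d*(d - 4)*(d + 2)*(d^2 + 5*d + 4) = d*(d - 4)*(d + 1)*(d + 2)*(d + 4)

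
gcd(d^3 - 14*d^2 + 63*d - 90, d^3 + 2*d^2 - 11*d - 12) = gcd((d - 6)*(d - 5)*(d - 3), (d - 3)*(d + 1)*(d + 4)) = d - 3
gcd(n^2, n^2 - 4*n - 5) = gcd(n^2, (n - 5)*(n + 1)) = 1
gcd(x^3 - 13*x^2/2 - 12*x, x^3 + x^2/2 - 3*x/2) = x^2 + 3*x/2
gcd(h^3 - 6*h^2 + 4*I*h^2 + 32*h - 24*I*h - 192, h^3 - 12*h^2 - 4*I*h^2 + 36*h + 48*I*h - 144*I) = h^2 + h*(-6 - 4*I) + 24*I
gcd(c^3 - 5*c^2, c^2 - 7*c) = c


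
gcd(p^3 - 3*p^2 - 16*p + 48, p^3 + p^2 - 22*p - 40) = p + 4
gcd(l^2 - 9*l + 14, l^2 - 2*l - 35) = l - 7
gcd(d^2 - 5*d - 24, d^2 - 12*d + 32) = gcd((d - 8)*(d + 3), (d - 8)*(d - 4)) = d - 8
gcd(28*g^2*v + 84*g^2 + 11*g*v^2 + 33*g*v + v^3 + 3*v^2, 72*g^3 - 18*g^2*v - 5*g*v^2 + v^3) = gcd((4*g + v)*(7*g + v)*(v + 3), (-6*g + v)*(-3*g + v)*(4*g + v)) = 4*g + v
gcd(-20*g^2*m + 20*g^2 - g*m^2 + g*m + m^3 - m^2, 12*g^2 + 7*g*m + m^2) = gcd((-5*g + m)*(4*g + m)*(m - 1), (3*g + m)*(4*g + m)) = 4*g + m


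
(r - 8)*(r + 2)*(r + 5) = r^3 - r^2 - 46*r - 80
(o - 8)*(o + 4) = o^2 - 4*o - 32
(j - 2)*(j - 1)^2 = j^3 - 4*j^2 + 5*j - 2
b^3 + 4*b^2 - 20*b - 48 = (b - 4)*(b + 2)*(b + 6)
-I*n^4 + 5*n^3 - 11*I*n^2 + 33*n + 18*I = (n - 3*I)*(n + I)*(n + 6*I)*(-I*n + 1)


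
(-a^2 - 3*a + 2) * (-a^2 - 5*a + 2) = a^4 + 8*a^3 + 11*a^2 - 16*a + 4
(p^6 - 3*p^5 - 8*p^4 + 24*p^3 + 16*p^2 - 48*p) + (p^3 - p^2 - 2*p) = p^6 - 3*p^5 - 8*p^4 + 25*p^3 + 15*p^2 - 50*p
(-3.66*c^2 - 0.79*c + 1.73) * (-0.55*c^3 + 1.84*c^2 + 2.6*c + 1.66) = 2.013*c^5 - 6.2999*c^4 - 11.9211*c^3 - 4.9464*c^2 + 3.1866*c + 2.8718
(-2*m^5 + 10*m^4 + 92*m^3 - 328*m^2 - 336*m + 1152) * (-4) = 8*m^5 - 40*m^4 - 368*m^3 + 1312*m^2 + 1344*m - 4608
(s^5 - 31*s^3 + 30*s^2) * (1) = s^5 - 31*s^3 + 30*s^2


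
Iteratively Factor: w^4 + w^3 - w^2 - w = (w)*(w^3 + w^2 - w - 1) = w*(w + 1)*(w^2 - 1) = w*(w - 1)*(w + 1)*(w + 1)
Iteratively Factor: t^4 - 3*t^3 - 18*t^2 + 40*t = (t)*(t^3 - 3*t^2 - 18*t + 40) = t*(t + 4)*(t^2 - 7*t + 10) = t*(t - 2)*(t + 4)*(t - 5)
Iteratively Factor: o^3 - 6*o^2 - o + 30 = (o - 5)*(o^2 - o - 6) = (o - 5)*(o + 2)*(o - 3)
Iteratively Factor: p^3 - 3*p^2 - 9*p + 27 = (p + 3)*(p^2 - 6*p + 9) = (p - 3)*(p + 3)*(p - 3)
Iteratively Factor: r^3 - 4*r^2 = (r)*(r^2 - 4*r) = r^2*(r - 4)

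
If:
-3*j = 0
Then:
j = 0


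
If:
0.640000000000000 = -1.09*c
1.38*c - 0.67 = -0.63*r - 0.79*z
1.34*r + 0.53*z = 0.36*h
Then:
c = -0.59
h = 8.74589421225507 - 3.19532627865961*z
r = 2.34964322120285 - 1.25396825396825*z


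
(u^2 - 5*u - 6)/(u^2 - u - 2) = (u - 6)/(u - 2)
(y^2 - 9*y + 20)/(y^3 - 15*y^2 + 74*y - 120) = 1/(y - 6)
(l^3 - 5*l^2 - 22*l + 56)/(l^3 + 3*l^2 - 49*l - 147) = (l^2 + 2*l - 8)/(l^2 + 10*l + 21)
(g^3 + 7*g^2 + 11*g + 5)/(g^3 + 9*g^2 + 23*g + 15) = (g + 1)/(g + 3)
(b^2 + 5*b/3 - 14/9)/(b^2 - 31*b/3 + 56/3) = (9*b^2 + 15*b - 14)/(3*(3*b^2 - 31*b + 56))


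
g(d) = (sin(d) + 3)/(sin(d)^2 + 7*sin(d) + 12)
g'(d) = (-2*sin(d)*cos(d) - 7*cos(d))*(sin(d) + 3)/(sin(d)^2 + 7*sin(d) + 12)^2 + cos(d)/(sin(d)^2 + 7*sin(d) + 12)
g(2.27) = 0.21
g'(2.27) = 0.03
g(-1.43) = 0.33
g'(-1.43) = -0.02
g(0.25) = 0.24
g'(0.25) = -0.05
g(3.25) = 0.26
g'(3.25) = 0.07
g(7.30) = 0.21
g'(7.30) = -0.02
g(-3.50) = 0.23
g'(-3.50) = 0.05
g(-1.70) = 0.33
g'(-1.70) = 0.01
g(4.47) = 0.33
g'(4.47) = 0.03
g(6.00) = 0.27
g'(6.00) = -0.07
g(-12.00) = 0.22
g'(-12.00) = -0.04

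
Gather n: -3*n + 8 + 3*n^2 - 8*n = 3*n^2 - 11*n + 8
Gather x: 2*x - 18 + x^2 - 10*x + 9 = x^2 - 8*x - 9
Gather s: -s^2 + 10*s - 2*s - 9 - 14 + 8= -s^2 + 8*s - 15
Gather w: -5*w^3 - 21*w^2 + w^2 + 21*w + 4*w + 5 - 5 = -5*w^3 - 20*w^2 + 25*w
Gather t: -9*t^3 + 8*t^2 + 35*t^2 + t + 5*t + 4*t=-9*t^3 + 43*t^2 + 10*t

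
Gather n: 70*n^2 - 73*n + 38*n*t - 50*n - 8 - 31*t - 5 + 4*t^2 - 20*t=70*n^2 + n*(38*t - 123) + 4*t^2 - 51*t - 13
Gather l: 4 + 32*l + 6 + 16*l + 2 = 48*l + 12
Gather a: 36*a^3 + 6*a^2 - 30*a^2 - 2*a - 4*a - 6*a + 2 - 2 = 36*a^3 - 24*a^2 - 12*a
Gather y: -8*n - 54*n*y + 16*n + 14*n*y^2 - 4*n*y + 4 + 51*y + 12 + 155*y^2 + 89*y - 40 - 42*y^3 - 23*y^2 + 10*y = 8*n - 42*y^3 + y^2*(14*n + 132) + y*(150 - 58*n) - 24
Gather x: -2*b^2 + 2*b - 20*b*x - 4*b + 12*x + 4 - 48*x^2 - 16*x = -2*b^2 - 2*b - 48*x^2 + x*(-20*b - 4) + 4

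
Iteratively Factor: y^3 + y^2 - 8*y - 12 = (y + 2)*(y^2 - y - 6) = (y + 2)^2*(y - 3)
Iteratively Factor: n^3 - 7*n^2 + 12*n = (n)*(n^2 - 7*n + 12) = n*(n - 4)*(n - 3)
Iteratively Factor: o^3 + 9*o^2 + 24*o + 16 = (o + 1)*(o^2 + 8*o + 16) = (o + 1)*(o + 4)*(o + 4)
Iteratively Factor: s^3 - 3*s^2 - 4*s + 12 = (s + 2)*(s^2 - 5*s + 6) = (s - 3)*(s + 2)*(s - 2)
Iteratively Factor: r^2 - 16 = (r + 4)*(r - 4)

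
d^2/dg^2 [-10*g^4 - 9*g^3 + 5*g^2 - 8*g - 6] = -120*g^2 - 54*g + 10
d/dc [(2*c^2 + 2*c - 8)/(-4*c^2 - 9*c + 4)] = 2*(-5*c^2 - 24*c - 32)/(16*c^4 + 72*c^3 + 49*c^2 - 72*c + 16)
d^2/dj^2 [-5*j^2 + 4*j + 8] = -10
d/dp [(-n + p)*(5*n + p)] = 4*n + 2*p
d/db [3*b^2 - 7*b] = 6*b - 7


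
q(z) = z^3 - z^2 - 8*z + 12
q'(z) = 3*z^2 - 2*z - 8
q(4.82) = 62.19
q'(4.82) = 52.06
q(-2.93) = 1.70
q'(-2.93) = 23.61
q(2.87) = 4.44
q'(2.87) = 10.97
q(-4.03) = -37.45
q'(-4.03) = 48.78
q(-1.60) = 18.14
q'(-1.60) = 2.88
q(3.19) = 8.77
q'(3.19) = 16.15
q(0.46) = 8.21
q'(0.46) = -8.29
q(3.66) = 18.35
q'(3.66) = 24.87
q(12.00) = 1500.00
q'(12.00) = 400.00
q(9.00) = 588.00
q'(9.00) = 217.00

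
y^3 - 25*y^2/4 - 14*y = y*(y - 8)*(y + 7/4)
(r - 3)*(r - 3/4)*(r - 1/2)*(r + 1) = r^4 - 13*r^3/4 - r^2/8 + 3*r - 9/8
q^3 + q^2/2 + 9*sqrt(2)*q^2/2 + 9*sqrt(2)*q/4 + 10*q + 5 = (q + 1/2)*(q + 2*sqrt(2))*(q + 5*sqrt(2)/2)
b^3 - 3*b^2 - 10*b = b*(b - 5)*(b + 2)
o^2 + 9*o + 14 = (o + 2)*(o + 7)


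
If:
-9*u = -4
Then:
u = 4/9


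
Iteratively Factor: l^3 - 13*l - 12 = (l - 4)*(l^2 + 4*l + 3) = (l - 4)*(l + 3)*(l + 1)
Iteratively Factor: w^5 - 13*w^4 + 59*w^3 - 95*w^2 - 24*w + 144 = (w - 4)*(w^4 - 9*w^3 + 23*w^2 - 3*w - 36) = (w - 4)*(w - 3)*(w^3 - 6*w^2 + 5*w + 12) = (w - 4)*(w - 3)*(w + 1)*(w^2 - 7*w + 12) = (w - 4)*(w - 3)^2*(w + 1)*(w - 4)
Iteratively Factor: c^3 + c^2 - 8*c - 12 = (c - 3)*(c^2 + 4*c + 4) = (c - 3)*(c + 2)*(c + 2)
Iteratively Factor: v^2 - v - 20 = (v - 5)*(v + 4)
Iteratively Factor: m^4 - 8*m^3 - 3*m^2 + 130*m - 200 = (m - 2)*(m^3 - 6*m^2 - 15*m + 100) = (m - 2)*(m + 4)*(m^2 - 10*m + 25) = (m - 5)*(m - 2)*(m + 4)*(m - 5)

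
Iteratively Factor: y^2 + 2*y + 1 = (y + 1)*(y + 1)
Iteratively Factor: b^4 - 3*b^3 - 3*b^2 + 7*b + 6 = (b - 3)*(b^3 - 3*b - 2) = (b - 3)*(b + 1)*(b^2 - b - 2) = (b - 3)*(b - 2)*(b + 1)*(b + 1)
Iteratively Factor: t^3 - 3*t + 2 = (t - 1)*(t^2 + t - 2) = (t - 1)^2*(t + 2)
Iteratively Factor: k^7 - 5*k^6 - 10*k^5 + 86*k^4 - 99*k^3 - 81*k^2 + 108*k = (k - 3)*(k^6 - 2*k^5 - 16*k^4 + 38*k^3 + 15*k^2 - 36*k) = k*(k - 3)*(k^5 - 2*k^4 - 16*k^3 + 38*k^2 + 15*k - 36) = k*(k - 3)*(k + 4)*(k^4 - 6*k^3 + 8*k^2 + 6*k - 9) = k*(k - 3)*(k + 1)*(k + 4)*(k^3 - 7*k^2 + 15*k - 9) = k*(k - 3)^2*(k + 1)*(k + 4)*(k^2 - 4*k + 3) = k*(k - 3)^3*(k + 1)*(k + 4)*(k - 1)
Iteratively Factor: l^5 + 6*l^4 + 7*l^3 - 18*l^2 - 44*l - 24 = (l + 2)*(l^4 + 4*l^3 - l^2 - 16*l - 12) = (l + 1)*(l + 2)*(l^3 + 3*l^2 - 4*l - 12) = (l + 1)*(l + 2)^2*(l^2 + l - 6) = (l - 2)*(l + 1)*(l + 2)^2*(l + 3)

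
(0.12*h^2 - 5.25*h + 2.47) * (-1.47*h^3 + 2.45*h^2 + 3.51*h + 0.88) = -0.1764*h^5 + 8.0115*h^4 - 16.0722*h^3 - 12.2704*h^2 + 4.0497*h + 2.1736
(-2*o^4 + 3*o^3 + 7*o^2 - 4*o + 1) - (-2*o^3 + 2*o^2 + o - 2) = -2*o^4 + 5*o^3 + 5*o^2 - 5*o + 3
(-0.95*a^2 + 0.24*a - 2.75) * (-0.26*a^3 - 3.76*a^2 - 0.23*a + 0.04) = 0.247*a^5 + 3.5096*a^4 + 0.0311000000000002*a^3 + 10.2468*a^2 + 0.6421*a - 0.11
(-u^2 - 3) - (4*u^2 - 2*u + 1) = -5*u^2 + 2*u - 4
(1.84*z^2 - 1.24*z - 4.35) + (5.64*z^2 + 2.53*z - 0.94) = 7.48*z^2 + 1.29*z - 5.29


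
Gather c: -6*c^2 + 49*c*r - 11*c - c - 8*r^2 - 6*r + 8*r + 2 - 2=-6*c^2 + c*(49*r - 12) - 8*r^2 + 2*r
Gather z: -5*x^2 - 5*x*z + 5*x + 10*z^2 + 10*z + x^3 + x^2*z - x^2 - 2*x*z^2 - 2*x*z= x^3 - 6*x^2 + 5*x + z^2*(10 - 2*x) + z*(x^2 - 7*x + 10)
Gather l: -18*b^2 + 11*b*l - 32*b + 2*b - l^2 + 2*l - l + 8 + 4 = -18*b^2 - 30*b - l^2 + l*(11*b + 1) + 12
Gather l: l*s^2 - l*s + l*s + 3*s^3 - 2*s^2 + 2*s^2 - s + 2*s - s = l*s^2 + 3*s^3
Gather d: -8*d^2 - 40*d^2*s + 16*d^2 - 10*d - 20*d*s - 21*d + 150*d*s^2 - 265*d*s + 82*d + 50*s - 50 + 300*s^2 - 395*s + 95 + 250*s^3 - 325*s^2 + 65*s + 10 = d^2*(8 - 40*s) + d*(150*s^2 - 285*s + 51) + 250*s^3 - 25*s^2 - 280*s + 55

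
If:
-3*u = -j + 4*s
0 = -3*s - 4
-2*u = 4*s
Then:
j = 8/3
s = -4/3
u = 8/3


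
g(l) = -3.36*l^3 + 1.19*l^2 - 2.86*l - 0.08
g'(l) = -10.08*l^2 + 2.38*l - 2.86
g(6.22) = -780.39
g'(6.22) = -378.04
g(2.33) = -42.79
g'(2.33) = -52.04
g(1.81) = -21.28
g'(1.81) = -31.58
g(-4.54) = 351.85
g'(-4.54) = -221.43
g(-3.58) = 179.58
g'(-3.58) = -140.57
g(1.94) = -25.68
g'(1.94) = -36.18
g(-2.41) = 60.76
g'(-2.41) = -67.14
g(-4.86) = 427.63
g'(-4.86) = -252.51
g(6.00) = -700.16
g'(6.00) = -351.46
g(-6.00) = 785.68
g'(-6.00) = -380.02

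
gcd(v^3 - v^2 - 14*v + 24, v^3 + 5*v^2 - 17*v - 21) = v - 3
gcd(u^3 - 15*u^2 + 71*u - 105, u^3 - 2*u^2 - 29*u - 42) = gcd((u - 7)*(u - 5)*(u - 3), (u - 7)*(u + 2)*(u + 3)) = u - 7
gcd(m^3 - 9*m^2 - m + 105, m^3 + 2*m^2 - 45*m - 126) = m^2 - 4*m - 21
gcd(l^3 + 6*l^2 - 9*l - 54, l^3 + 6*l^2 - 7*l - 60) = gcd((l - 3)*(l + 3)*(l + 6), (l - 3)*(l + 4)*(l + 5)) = l - 3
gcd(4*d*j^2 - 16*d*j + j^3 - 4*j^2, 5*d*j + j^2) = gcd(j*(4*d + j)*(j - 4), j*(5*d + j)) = j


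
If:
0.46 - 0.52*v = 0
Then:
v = 0.88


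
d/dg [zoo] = 0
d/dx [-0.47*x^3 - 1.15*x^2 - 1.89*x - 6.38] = -1.41*x^2 - 2.3*x - 1.89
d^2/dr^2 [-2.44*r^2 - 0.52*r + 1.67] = -4.88000000000000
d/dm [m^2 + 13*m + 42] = 2*m + 13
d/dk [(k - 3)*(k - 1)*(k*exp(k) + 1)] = k^3*exp(k) - k^2*exp(k) - 5*k*exp(k) + 2*k + 3*exp(k) - 4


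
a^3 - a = a*(a - 1)*(a + 1)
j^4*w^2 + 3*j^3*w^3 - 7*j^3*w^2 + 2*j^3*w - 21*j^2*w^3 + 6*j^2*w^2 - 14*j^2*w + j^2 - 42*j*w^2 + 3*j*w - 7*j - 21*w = (j - 7)*(j + 3*w)*(j*w + 1)^2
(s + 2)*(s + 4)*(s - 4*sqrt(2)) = s^3 - 4*sqrt(2)*s^2 + 6*s^2 - 24*sqrt(2)*s + 8*s - 32*sqrt(2)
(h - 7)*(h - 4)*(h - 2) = h^3 - 13*h^2 + 50*h - 56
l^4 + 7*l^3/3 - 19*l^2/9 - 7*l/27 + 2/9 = (l - 2/3)*(l - 1/3)*(l + 1/3)*(l + 3)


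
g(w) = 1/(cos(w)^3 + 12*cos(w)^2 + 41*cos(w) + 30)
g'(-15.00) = -0.56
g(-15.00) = 0.19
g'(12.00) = -0.00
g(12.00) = 0.01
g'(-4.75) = 0.04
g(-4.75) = 0.03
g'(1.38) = 0.03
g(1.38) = 0.03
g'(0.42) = 0.00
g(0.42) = 0.01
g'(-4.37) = 0.10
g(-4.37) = 0.06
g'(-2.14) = -0.19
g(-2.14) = 0.09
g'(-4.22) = 0.15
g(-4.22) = 0.08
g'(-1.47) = -0.04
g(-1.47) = 0.03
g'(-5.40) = 0.01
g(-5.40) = 0.02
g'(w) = (3*sin(w)*cos(w)^2 + 24*sin(w)*cos(w) + 41*sin(w))/(cos(w)^3 + 12*cos(w)^2 + 41*cos(w) + 30)^2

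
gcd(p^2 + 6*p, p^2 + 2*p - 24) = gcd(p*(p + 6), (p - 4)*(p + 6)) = p + 6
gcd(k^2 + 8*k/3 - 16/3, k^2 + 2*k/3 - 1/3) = 1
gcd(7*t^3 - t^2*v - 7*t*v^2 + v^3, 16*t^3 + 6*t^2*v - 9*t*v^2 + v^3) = t + v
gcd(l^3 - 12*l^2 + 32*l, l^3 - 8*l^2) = l^2 - 8*l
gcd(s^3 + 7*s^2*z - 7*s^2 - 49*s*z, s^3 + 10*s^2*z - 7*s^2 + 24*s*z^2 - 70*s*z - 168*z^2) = s - 7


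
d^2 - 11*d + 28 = (d - 7)*(d - 4)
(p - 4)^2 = p^2 - 8*p + 16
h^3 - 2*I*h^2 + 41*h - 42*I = (h - 7*I)*(h - I)*(h + 6*I)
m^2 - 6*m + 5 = (m - 5)*(m - 1)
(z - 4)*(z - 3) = z^2 - 7*z + 12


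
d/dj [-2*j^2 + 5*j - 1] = 5 - 4*j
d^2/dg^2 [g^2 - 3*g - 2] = 2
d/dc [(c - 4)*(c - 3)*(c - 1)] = 3*c^2 - 16*c + 19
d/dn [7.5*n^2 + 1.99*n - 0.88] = 15.0*n + 1.99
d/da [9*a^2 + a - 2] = 18*a + 1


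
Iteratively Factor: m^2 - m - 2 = (m - 2)*(m + 1)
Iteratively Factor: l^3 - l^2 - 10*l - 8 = (l + 1)*(l^2 - 2*l - 8) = (l - 4)*(l + 1)*(l + 2)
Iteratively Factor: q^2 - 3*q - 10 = (q - 5)*(q + 2)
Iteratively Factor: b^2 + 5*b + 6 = (b + 2)*(b + 3)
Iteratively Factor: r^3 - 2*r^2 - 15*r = (r - 5)*(r^2 + 3*r) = r*(r - 5)*(r + 3)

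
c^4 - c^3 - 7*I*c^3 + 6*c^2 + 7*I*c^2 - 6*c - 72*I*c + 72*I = (c - 1)*(c - 6*I)*(c - 4*I)*(c + 3*I)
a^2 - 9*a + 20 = (a - 5)*(a - 4)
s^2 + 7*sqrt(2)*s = s*(s + 7*sqrt(2))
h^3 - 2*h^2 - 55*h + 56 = (h - 8)*(h - 1)*(h + 7)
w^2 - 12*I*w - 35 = (w - 7*I)*(w - 5*I)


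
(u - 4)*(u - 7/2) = u^2 - 15*u/2 + 14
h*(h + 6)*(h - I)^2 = h^4 + 6*h^3 - 2*I*h^3 - h^2 - 12*I*h^2 - 6*h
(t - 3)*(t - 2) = t^2 - 5*t + 6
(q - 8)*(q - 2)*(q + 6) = q^3 - 4*q^2 - 44*q + 96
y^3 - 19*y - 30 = (y - 5)*(y + 2)*(y + 3)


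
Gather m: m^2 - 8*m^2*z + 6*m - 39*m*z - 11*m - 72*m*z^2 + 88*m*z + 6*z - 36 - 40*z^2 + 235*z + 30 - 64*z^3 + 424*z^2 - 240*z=m^2*(1 - 8*z) + m*(-72*z^2 + 49*z - 5) - 64*z^3 + 384*z^2 + z - 6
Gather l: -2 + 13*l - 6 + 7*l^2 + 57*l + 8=7*l^2 + 70*l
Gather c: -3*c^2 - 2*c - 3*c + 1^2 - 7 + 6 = -3*c^2 - 5*c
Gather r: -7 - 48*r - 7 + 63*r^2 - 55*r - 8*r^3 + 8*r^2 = -8*r^3 + 71*r^2 - 103*r - 14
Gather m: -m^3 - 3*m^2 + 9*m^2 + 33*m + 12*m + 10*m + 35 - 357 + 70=-m^3 + 6*m^2 + 55*m - 252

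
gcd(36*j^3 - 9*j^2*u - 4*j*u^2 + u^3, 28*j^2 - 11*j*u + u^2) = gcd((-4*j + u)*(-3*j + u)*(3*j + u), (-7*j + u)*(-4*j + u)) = -4*j + u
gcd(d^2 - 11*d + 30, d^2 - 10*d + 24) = d - 6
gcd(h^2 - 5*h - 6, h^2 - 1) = h + 1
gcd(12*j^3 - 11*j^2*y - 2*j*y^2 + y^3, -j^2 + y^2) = -j + y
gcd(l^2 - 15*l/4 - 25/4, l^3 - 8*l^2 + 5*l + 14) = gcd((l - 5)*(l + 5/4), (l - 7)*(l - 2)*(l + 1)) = 1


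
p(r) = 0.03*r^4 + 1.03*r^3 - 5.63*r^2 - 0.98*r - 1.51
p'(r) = 0.12*r^3 + 3.09*r^2 - 11.26*r - 0.98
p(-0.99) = -7.03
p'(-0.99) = 13.08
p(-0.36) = -1.93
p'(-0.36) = 3.47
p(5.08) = 3.23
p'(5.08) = 37.29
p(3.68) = -24.53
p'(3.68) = 5.41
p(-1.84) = -24.84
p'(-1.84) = 29.45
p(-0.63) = -3.38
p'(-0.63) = 7.31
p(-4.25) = -168.32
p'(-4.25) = 93.48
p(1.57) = -12.76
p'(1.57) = -10.58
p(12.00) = 1577.93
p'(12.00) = 516.22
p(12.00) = 1577.93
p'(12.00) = 516.22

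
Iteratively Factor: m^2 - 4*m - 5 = (m + 1)*(m - 5)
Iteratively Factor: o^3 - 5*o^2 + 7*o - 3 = (o - 1)*(o^2 - 4*o + 3) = (o - 1)^2*(o - 3)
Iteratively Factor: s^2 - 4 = (s + 2)*(s - 2)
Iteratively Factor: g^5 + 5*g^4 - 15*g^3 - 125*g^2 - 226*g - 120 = (g + 4)*(g^4 + g^3 - 19*g^2 - 49*g - 30) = (g - 5)*(g + 4)*(g^3 + 6*g^2 + 11*g + 6) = (g - 5)*(g + 3)*(g + 4)*(g^2 + 3*g + 2) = (g - 5)*(g + 1)*(g + 3)*(g + 4)*(g + 2)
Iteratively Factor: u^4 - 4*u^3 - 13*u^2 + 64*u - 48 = (u - 1)*(u^3 - 3*u^2 - 16*u + 48) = (u - 4)*(u - 1)*(u^2 + u - 12) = (u - 4)*(u - 1)*(u + 4)*(u - 3)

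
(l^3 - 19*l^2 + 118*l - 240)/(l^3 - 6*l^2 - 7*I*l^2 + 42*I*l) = (l^2 - 13*l + 40)/(l*(l - 7*I))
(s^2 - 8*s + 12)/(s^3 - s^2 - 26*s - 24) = (s - 2)/(s^2 + 5*s + 4)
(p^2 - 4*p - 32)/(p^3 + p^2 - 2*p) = (p^2 - 4*p - 32)/(p*(p^2 + p - 2))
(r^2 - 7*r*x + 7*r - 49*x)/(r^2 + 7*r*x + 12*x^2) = (r^2 - 7*r*x + 7*r - 49*x)/(r^2 + 7*r*x + 12*x^2)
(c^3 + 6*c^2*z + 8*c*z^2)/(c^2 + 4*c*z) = c + 2*z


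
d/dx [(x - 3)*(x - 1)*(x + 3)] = 3*x^2 - 2*x - 9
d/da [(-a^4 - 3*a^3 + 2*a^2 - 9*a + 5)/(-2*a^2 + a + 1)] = (4*a^5 + 3*a^4 - 10*a^3 - 25*a^2 + 24*a - 14)/(4*a^4 - 4*a^3 - 3*a^2 + 2*a + 1)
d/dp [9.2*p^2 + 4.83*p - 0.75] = 18.4*p + 4.83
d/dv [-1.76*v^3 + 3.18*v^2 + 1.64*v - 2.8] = -5.28*v^2 + 6.36*v + 1.64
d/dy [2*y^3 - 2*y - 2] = 6*y^2 - 2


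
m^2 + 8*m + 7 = (m + 1)*(m + 7)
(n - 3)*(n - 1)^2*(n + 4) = n^4 - n^3 - 13*n^2 + 25*n - 12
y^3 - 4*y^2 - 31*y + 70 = (y - 7)*(y - 2)*(y + 5)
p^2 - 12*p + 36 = (p - 6)^2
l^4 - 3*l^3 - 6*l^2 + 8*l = l*(l - 4)*(l - 1)*(l + 2)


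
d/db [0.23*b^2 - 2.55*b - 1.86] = 0.46*b - 2.55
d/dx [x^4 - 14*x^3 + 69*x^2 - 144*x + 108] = 4*x^3 - 42*x^2 + 138*x - 144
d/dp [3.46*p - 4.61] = 3.46000000000000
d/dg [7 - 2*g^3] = -6*g^2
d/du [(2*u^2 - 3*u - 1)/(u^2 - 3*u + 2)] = (-3*u^2 + 10*u - 9)/(u^4 - 6*u^3 + 13*u^2 - 12*u + 4)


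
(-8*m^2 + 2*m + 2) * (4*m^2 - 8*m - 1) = -32*m^4 + 72*m^3 - 18*m - 2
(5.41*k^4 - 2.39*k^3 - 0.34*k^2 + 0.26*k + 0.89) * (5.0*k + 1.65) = 27.05*k^5 - 3.0235*k^4 - 5.6435*k^3 + 0.739*k^2 + 4.879*k + 1.4685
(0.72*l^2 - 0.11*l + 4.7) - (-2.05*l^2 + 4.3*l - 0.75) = 2.77*l^2 - 4.41*l + 5.45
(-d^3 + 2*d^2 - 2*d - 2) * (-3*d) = 3*d^4 - 6*d^3 + 6*d^2 + 6*d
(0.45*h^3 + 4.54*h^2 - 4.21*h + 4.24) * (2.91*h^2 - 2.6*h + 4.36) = 1.3095*h^5 + 12.0414*h^4 - 22.0931*h^3 + 43.0788*h^2 - 29.3796*h + 18.4864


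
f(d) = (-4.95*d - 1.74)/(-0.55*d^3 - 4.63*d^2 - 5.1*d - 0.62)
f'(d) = (-4.95*d - 1.74)*(1.65*d^2 + 9.26*d + 5.1)/(-0.55*d^3 - 4.63*d^2 - 5.1*d - 0.62)^2 - 4.95/(-0.55*d^3 - 4.63*d^2 - 5.1*d - 0.62)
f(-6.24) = -1.89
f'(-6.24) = 1.73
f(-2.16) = -1.58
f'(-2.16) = -1.14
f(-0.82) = 3.08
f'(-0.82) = -12.26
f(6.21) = 0.09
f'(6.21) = -0.02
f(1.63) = 0.42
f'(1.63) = -0.22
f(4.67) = 0.14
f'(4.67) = -0.04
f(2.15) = 0.32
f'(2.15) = -0.14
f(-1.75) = -2.37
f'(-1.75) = -3.20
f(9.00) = 0.06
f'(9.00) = -0.01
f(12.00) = 0.04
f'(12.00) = -0.00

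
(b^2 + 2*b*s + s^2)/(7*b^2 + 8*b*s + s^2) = (b + s)/(7*b + s)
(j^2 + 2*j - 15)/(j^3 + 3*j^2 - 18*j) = (j + 5)/(j*(j + 6))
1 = 1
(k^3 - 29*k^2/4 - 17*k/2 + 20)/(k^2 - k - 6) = (k^2 - 37*k/4 + 10)/(k - 3)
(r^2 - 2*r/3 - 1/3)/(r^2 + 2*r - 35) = (3*r^2 - 2*r - 1)/(3*(r^2 + 2*r - 35))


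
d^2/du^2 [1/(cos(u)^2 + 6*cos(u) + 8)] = (-8*sin(u)^4 + 12*sin(u)^2 + 141*cos(u) - 9*cos(3*u) + 108)/(2*(cos(u) + 2)^3*(cos(u) + 4)^3)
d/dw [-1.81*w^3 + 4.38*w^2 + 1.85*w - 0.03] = -5.43*w^2 + 8.76*w + 1.85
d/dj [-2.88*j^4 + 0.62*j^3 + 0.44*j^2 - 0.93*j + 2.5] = -11.52*j^3 + 1.86*j^2 + 0.88*j - 0.93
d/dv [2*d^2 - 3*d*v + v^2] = -3*d + 2*v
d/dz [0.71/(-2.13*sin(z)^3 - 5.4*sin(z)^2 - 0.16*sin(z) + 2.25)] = (4.5369*sin(z)^2 + 7.668*sin(z) + 0.1136)*cos(z)/(2.13*sin(z)^3 + 5.4*sin(z)^2 + 0.16*sin(z) - 2.25)^2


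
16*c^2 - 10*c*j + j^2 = (-8*c + j)*(-2*c + j)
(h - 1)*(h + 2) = h^2 + h - 2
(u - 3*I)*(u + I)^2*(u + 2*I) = u^4 + I*u^3 + 7*u^2 + 13*I*u - 6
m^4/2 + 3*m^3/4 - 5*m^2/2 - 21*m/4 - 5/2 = (m/2 + 1)*(m - 5/2)*(m + 1)^2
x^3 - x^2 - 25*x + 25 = (x - 5)*(x - 1)*(x + 5)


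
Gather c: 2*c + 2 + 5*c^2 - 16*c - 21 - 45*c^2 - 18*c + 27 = -40*c^2 - 32*c + 8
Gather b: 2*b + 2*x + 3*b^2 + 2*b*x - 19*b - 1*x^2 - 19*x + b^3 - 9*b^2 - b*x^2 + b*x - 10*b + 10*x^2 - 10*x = b^3 - 6*b^2 + b*(-x^2 + 3*x - 27) + 9*x^2 - 27*x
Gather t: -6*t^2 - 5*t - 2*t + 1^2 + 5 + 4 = -6*t^2 - 7*t + 10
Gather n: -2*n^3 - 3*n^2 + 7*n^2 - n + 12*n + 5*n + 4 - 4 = -2*n^3 + 4*n^2 + 16*n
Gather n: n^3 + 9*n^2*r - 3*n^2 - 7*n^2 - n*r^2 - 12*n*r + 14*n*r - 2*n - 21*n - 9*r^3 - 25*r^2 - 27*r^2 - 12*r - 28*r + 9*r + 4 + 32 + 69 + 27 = n^3 + n^2*(9*r - 10) + n*(-r^2 + 2*r - 23) - 9*r^3 - 52*r^2 - 31*r + 132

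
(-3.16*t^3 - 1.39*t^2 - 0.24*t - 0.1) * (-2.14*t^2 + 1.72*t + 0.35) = 6.7624*t^5 - 2.4606*t^4 - 2.9832*t^3 - 0.6853*t^2 - 0.256*t - 0.035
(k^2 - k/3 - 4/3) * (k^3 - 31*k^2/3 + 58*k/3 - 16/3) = k^5 - 32*k^4/3 + 193*k^3/9 + 2*k^2 - 24*k + 64/9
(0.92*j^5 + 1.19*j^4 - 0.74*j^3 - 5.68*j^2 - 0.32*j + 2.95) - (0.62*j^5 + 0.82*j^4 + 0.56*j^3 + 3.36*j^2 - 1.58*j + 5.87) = 0.3*j^5 + 0.37*j^4 - 1.3*j^3 - 9.04*j^2 + 1.26*j - 2.92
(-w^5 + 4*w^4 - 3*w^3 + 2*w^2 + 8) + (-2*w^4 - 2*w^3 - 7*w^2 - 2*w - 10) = -w^5 + 2*w^4 - 5*w^3 - 5*w^2 - 2*w - 2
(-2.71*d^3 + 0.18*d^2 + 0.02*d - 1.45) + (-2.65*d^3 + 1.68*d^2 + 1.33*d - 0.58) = -5.36*d^3 + 1.86*d^2 + 1.35*d - 2.03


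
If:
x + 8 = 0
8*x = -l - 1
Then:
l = 63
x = -8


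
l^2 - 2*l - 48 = (l - 8)*(l + 6)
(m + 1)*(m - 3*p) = m^2 - 3*m*p + m - 3*p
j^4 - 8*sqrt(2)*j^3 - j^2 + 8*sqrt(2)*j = j*(j - 1)*(j + 1)*(j - 8*sqrt(2))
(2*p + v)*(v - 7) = 2*p*v - 14*p + v^2 - 7*v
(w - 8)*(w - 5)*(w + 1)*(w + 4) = w^4 - 8*w^3 - 21*w^2 + 148*w + 160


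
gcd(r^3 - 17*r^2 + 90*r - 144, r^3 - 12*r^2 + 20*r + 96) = r^2 - 14*r + 48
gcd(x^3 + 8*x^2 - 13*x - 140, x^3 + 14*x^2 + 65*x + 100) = x + 5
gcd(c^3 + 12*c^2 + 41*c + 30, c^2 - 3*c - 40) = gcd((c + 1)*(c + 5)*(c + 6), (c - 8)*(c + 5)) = c + 5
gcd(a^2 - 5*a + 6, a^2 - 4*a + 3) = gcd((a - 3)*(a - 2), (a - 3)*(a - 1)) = a - 3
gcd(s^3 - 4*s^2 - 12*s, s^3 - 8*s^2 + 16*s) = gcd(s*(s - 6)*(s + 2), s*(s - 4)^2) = s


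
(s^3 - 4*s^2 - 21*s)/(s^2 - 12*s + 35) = s*(s + 3)/(s - 5)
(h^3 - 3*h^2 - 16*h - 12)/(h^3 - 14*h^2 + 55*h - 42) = (h^2 + 3*h + 2)/(h^2 - 8*h + 7)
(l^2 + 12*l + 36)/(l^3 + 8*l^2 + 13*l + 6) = (l + 6)/(l^2 + 2*l + 1)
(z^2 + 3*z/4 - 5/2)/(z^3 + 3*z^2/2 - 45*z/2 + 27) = (4*z^2 + 3*z - 10)/(2*(2*z^3 + 3*z^2 - 45*z + 54))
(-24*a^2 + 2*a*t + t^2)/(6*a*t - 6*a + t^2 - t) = (-4*a + t)/(t - 1)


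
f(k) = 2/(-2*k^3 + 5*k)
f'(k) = 2*(6*k^2 - 5)/(-2*k^3 + 5*k)^2 = 2*(6*k^2 - 5)/(k^2*(2*k^2 - 5)^2)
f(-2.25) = 0.17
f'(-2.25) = 0.38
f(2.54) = -0.10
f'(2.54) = 0.17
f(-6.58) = 0.00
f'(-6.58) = 0.00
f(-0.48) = -0.92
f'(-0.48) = -1.52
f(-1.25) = -0.85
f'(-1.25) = 1.59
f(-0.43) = -1.00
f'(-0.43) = -1.96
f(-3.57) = 0.03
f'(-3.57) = 0.03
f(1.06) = 0.69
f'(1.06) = 0.41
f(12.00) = 0.00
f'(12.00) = 0.00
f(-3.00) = 0.05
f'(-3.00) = 0.06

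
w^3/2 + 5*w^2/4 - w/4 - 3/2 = (w/2 + 1)*(w - 1)*(w + 3/2)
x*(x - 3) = x^2 - 3*x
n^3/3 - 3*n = n*(n/3 + 1)*(n - 3)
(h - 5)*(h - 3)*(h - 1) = h^3 - 9*h^2 + 23*h - 15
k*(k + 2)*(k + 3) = k^3 + 5*k^2 + 6*k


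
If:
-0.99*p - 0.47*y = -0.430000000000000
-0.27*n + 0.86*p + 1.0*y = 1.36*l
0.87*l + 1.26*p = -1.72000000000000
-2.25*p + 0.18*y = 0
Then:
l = -2.07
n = 13.51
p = 0.06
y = 0.78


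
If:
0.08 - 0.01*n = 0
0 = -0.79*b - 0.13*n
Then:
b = -1.32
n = 8.00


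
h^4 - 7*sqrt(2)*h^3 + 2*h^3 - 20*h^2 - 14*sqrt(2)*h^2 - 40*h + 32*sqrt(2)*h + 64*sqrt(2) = (h + 2)*(h - 8*sqrt(2))*(h - sqrt(2))*(h + 2*sqrt(2))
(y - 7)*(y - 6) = y^2 - 13*y + 42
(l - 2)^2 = l^2 - 4*l + 4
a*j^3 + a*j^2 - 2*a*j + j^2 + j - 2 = (j - 1)*(j + 2)*(a*j + 1)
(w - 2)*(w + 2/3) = w^2 - 4*w/3 - 4/3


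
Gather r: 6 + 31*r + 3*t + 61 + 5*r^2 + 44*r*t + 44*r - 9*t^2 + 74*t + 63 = 5*r^2 + r*(44*t + 75) - 9*t^2 + 77*t + 130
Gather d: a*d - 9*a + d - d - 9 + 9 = a*d - 9*a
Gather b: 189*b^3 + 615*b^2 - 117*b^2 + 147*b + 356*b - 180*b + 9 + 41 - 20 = 189*b^3 + 498*b^2 + 323*b + 30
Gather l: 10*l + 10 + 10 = 10*l + 20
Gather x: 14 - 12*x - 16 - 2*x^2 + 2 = -2*x^2 - 12*x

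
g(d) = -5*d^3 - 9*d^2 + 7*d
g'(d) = -15*d^2 - 18*d + 7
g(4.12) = -473.60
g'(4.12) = -321.78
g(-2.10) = -8.08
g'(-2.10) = -21.35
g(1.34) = -18.81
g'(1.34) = -44.05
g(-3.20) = 49.28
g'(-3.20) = -89.00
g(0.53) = 0.44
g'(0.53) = -6.75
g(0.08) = 0.50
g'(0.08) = 5.46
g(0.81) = -2.89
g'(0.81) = -17.42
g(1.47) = -25.04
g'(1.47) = -51.87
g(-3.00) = 33.00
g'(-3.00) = -74.00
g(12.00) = -9852.00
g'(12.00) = -2369.00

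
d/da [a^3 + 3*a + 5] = 3*a^2 + 3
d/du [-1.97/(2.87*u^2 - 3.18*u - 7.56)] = (11.3078*u - 6.2646)/(-2.87*u^2 + 3.18*u + 7.56)^2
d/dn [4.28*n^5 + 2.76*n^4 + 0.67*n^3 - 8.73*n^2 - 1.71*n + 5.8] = 21.4*n^4 + 11.04*n^3 + 2.01*n^2 - 17.46*n - 1.71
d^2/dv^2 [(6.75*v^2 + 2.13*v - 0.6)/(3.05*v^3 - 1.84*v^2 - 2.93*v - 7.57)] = (125.58375*v^6 + 118.88595*v^5 + 223.22889*v^4 + 2215.449396*v^3 + 46.0088999999999*v^2 - 280.536984*v + 685.541604)/(28.372625*v^9 - 51.3498*v^8 - 50.790735*v^7 - 118.830319*v^6 + 303.689451*v^5 + 281.620206*v^4 + 254.317774*v^3 - 511.286127*v^2 - 503.710071*v - 433.798093)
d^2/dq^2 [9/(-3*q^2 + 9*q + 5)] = 54*(-3*q^2 + 9*q + 3*(2*q - 3)^2 + 5)/(-3*q^2 + 9*q + 5)^3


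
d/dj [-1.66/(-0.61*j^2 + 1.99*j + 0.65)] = (3.3034 - 2.0252*j)/(-0.61*j^2 + 1.99*j + 0.65)^2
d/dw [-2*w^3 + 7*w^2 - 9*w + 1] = -6*w^2 + 14*w - 9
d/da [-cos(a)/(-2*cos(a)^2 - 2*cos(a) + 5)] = (cos(2*a) + 6)*sin(a)/(2*cos(a) + cos(2*a) - 4)^2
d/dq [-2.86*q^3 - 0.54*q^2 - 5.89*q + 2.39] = -8.58*q^2 - 1.08*q - 5.89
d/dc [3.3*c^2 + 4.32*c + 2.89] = 6.6*c + 4.32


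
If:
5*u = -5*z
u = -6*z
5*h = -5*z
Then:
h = 0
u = 0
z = 0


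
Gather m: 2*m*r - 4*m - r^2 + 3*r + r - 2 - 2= m*(2*r - 4) - r^2 + 4*r - 4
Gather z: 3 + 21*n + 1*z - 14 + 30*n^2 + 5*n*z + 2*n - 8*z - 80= 30*n^2 + 23*n + z*(5*n - 7) - 91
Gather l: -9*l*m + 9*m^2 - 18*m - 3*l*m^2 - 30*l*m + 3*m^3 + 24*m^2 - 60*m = l*(-3*m^2 - 39*m) + 3*m^3 + 33*m^2 - 78*m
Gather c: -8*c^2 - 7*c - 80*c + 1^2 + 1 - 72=-8*c^2 - 87*c - 70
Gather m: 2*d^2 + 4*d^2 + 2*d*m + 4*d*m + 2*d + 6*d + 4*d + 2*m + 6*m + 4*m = 6*d^2 + 12*d + m*(6*d + 12)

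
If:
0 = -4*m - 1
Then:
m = -1/4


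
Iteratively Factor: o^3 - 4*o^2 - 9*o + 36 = (o - 3)*(o^2 - o - 12) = (o - 4)*(o - 3)*(o + 3)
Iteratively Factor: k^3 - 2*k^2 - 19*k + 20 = (k - 5)*(k^2 + 3*k - 4) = (k - 5)*(k + 4)*(k - 1)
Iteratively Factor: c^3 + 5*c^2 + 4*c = (c + 1)*(c^2 + 4*c) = (c + 1)*(c + 4)*(c)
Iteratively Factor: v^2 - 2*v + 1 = (v - 1)*(v - 1)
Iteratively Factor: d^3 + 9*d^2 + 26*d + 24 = (d + 2)*(d^2 + 7*d + 12) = (d + 2)*(d + 4)*(d + 3)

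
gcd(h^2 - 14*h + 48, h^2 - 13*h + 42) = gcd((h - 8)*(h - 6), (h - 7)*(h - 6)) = h - 6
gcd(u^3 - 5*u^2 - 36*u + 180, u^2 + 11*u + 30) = u + 6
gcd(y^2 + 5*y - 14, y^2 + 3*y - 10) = y - 2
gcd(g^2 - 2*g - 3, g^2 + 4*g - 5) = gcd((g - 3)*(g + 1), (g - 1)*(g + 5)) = 1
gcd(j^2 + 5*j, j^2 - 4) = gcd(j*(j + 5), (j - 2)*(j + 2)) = 1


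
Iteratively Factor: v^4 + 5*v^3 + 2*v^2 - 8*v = (v - 1)*(v^3 + 6*v^2 + 8*v) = (v - 1)*(v + 4)*(v^2 + 2*v) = v*(v - 1)*(v + 4)*(v + 2)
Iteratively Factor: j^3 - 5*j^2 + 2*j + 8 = (j - 2)*(j^2 - 3*j - 4) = (j - 2)*(j + 1)*(j - 4)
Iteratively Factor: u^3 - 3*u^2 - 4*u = (u - 4)*(u^2 + u) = u*(u - 4)*(u + 1)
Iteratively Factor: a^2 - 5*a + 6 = (a - 2)*(a - 3)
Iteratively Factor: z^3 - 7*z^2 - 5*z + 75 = (z - 5)*(z^2 - 2*z - 15) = (z - 5)*(z + 3)*(z - 5)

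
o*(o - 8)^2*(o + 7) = o^4 - 9*o^3 - 48*o^2 + 448*o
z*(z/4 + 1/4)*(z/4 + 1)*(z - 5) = z^4/16 - 21*z^2/16 - 5*z/4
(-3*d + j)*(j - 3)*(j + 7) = -3*d*j^2 - 12*d*j + 63*d + j^3 + 4*j^2 - 21*j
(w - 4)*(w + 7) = w^2 + 3*w - 28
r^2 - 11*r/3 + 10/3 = (r - 2)*(r - 5/3)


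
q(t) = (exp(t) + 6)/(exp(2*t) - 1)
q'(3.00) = -0.08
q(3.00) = 0.06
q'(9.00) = 0.00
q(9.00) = 0.00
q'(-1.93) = -0.42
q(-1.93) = -6.28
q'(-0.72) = -5.92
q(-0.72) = -8.50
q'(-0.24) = -59.86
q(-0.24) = -17.80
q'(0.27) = -47.11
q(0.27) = 10.21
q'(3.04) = -0.08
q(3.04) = 0.06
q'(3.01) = -0.08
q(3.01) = 0.06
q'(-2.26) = -0.24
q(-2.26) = -6.17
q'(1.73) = -0.60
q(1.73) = 0.38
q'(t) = -2*(exp(t) + 6)*exp(2*t)/(exp(2*t) - 1)^2 + exp(t)/(exp(2*t) - 1) = (-2*(exp(t) + 6)*exp(t) + exp(2*t) - 1)*exp(t)/(1 - exp(2*t))^2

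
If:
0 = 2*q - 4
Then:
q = 2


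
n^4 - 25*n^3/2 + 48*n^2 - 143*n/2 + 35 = (n - 7)*(n - 5/2)*(n - 2)*(n - 1)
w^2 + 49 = (w - 7*I)*(w + 7*I)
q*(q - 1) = q^2 - q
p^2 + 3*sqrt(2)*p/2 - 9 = (p - 3*sqrt(2)/2)*(p + 3*sqrt(2))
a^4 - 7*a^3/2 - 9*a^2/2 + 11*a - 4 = (a - 4)*(a - 1)*(a - 1/2)*(a + 2)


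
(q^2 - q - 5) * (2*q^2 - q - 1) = 2*q^4 - 3*q^3 - 10*q^2 + 6*q + 5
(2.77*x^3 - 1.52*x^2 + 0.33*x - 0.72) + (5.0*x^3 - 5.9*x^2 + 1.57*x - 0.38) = 7.77*x^3 - 7.42*x^2 + 1.9*x - 1.1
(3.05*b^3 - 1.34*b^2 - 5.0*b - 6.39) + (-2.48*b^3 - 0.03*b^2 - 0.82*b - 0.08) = 0.57*b^3 - 1.37*b^2 - 5.82*b - 6.47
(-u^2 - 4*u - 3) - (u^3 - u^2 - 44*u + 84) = -u^3 + 40*u - 87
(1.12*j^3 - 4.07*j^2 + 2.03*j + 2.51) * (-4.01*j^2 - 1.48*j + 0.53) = -4.4912*j^5 + 14.6631*j^4 - 1.5231*j^3 - 15.2266*j^2 - 2.6389*j + 1.3303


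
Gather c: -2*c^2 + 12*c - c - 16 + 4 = -2*c^2 + 11*c - 12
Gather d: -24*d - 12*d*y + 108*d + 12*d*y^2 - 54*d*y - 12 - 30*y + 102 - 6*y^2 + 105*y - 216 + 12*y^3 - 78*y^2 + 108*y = d*(12*y^2 - 66*y + 84) + 12*y^3 - 84*y^2 + 183*y - 126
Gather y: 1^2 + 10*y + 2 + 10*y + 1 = 20*y + 4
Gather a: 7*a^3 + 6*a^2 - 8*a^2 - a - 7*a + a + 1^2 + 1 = 7*a^3 - 2*a^2 - 7*a + 2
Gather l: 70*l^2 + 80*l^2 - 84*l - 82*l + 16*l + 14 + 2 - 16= 150*l^2 - 150*l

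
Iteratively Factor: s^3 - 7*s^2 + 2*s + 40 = (s + 2)*(s^2 - 9*s + 20) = (s - 5)*(s + 2)*(s - 4)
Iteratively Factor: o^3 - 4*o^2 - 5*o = (o + 1)*(o^2 - 5*o) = (o - 5)*(o + 1)*(o)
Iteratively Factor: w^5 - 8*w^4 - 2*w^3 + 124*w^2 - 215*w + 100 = (w - 5)*(w^4 - 3*w^3 - 17*w^2 + 39*w - 20) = (w - 5)*(w - 1)*(w^3 - 2*w^2 - 19*w + 20) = (w - 5)*(w - 1)*(w + 4)*(w^2 - 6*w + 5) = (w - 5)^2*(w - 1)*(w + 4)*(w - 1)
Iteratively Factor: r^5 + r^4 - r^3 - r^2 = (r)*(r^4 + r^3 - r^2 - r) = r*(r + 1)*(r^3 - r) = r^2*(r + 1)*(r^2 - 1) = r^2*(r - 1)*(r + 1)*(r + 1)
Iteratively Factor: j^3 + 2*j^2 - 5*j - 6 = (j - 2)*(j^2 + 4*j + 3) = (j - 2)*(j + 3)*(j + 1)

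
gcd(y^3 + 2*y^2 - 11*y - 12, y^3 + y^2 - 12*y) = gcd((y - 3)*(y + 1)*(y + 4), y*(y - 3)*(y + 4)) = y^2 + y - 12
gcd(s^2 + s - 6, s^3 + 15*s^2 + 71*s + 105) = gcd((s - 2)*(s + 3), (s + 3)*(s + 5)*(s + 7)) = s + 3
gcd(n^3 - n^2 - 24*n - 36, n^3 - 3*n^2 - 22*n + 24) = n - 6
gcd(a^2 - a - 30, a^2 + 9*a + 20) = a + 5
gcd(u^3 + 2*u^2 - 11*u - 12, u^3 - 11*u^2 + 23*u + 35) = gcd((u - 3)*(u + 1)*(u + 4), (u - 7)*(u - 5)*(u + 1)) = u + 1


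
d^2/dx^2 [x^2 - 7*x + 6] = 2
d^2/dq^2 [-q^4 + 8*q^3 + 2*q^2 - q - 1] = -12*q^2 + 48*q + 4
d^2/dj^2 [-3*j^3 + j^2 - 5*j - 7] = 2 - 18*j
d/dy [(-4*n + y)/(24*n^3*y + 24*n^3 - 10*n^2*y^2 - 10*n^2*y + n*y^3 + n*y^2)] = (6*n - 2*y - 1)/(n*(36*n^2*y^2 + 72*n^2*y + 36*n^2 - 12*n*y^3 - 24*n*y^2 - 12*n*y + y^4 + 2*y^3 + y^2))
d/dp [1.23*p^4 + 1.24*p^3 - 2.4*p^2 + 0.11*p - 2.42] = 4.92*p^3 + 3.72*p^2 - 4.8*p + 0.11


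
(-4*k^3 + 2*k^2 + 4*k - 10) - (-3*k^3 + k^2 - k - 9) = -k^3 + k^2 + 5*k - 1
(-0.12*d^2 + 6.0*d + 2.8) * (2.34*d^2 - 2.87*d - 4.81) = -0.2808*d^4 + 14.3844*d^3 - 10.0908*d^2 - 36.896*d - 13.468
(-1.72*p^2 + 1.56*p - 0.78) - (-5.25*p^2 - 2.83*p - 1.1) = 3.53*p^2 + 4.39*p + 0.32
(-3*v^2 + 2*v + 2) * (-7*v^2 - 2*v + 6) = 21*v^4 - 8*v^3 - 36*v^2 + 8*v + 12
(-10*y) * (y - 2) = -10*y^2 + 20*y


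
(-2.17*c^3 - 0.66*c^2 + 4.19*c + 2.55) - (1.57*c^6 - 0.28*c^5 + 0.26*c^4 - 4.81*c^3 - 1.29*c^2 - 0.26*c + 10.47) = -1.57*c^6 + 0.28*c^5 - 0.26*c^4 + 2.64*c^3 + 0.63*c^2 + 4.45*c - 7.92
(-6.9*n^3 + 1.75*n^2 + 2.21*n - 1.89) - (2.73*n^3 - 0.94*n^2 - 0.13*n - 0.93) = -9.63*n^3 + 2.69*n^2 + 2.34*n - 0.96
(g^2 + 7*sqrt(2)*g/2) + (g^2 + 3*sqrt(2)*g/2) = 2*g^2 + 5*sqrt(2)*g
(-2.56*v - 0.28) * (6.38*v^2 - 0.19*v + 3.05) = -16.3328*v^3 - 1.3*v^2 - 7.7548*v - 0.854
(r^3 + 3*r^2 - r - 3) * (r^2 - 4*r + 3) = r^5 - r^4 - 10*r^3 + 10*r^2 + 9*r - 9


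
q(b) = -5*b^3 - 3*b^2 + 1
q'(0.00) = 0.00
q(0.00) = 1.00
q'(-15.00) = -3285.00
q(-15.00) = 16201.00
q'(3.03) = -155.89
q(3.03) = -165.63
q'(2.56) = -113.66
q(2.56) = -102.55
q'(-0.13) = 0.53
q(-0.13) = 0.96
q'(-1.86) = -40.73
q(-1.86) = 22.80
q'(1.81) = -60.00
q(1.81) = -38.48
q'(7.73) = -942.67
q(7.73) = -2487.71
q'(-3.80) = -193.80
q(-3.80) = 232.04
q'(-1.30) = -17.55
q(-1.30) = 6.92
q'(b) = -15*b^2 - 6*b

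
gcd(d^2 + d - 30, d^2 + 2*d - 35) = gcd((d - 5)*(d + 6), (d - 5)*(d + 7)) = d - 5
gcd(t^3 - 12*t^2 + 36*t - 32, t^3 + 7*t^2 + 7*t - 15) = 1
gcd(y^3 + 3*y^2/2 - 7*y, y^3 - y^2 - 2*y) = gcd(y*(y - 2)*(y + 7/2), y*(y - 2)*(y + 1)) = y^2 - 2*y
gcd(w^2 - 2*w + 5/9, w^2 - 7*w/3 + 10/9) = w - 5/3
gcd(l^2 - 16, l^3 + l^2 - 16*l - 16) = l^2 - 16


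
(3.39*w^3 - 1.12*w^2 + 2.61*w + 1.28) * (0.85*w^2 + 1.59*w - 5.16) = 2.8815*w^5 + 4.4381*w^4 - 17.0547*w^3 + 11.0171*w^2 - 11.4324*w - 6.6048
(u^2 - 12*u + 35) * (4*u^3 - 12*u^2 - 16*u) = 4*u^5 - 60*u^4 + 268*u^3 - 228*u^2 - 560*u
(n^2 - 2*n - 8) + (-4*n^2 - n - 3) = -3*n^2 - 3*n - 11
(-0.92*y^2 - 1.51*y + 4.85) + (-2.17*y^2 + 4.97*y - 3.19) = -3.09*y^2 + 3.46*y + 1.66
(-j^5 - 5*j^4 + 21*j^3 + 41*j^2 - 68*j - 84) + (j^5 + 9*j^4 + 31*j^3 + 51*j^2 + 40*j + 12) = 4*j^4 + 52*j^3 + 92*j^2 - 28*j - 72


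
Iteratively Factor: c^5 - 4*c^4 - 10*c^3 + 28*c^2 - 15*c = (c - 5)*(c^4 + c^3 - 5*c^2 + 3*c) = c*(c - 5)*(c^3 + c^2 - 5*c + 3) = c*(c - 5)*(c - 1)*(c^2 + 2*c - 3) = c*(c - 5)*(c - 1)^2*(c + 3)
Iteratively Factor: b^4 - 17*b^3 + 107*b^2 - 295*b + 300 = (b - 5)*(b^3 - 12*b^2 + 47*b - 60) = (b - 5)^2*(b^2 - 7*b + 12) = (b - 5)^2*(b - 3)*(b - 4)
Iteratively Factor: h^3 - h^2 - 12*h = (h)*(h^2 - h - 12) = h*(h - 4)*(h + 3)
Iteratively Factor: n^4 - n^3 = (n)*(n^3 - n^2) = n*(n - 1)*(n^2) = n^2*(n - 1)*(n)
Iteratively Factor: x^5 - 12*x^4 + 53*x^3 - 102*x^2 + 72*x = (x - 2)*(x^4 - 10*x^3 + 33*x^2 - 36*x) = (x - 3)*(x - 2)*(x^3 - 7*x^2 + 12*x) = (x - 4)*(x - 3)*(x - 2)*(x^2 - 3*x) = (x - 4)*(x - 3)^2*(x - 2)*(x)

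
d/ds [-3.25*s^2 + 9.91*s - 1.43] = 9.91 - 6.5*s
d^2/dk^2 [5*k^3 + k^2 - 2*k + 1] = 30*k + 2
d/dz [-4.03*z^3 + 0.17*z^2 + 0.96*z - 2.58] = -12.09*z^2 + 0.34*z + 0.96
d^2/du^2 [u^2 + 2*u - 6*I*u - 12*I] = 2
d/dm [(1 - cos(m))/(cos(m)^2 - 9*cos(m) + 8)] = -sin(m)/(cos(m) - 8)^2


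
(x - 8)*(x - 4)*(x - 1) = x^3 - 13*x^2 + 44*x - 32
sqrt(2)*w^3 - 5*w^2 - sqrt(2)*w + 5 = (w - 1)*(w - 5*sqrt(2)/2)*(sqrt(2)*w + sqrt(2))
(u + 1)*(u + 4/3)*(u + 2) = u^3 + 13*u^2/3 + 6*u + 8/3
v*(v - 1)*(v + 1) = v^3 - v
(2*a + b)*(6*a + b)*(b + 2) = 12*a^2*b + 24*a^2 + 8*a*b^2 + 16*a*b + b^3 + 2*b^2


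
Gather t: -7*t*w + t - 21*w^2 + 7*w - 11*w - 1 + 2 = t*(1 - 7*w) - 21*w^2 - 4*w + 1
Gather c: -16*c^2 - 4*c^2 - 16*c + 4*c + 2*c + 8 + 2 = -20*c^2 - 10*c + 10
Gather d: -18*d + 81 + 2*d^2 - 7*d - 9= 2*d^2 - 25*d + 72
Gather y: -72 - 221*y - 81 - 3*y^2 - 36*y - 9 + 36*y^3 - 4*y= 36*y^3 - 3*y^2 - 261*y - 162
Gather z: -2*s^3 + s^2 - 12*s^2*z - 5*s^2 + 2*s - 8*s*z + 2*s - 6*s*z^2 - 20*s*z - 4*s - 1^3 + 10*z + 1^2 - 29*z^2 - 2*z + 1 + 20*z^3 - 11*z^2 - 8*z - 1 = -2*s^3 - 4*s^2 + 20*z^3 + z^2*(-6*s - 40) + z*(-12*s^2 - 28*s)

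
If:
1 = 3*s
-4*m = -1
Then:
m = 1/4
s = 1/3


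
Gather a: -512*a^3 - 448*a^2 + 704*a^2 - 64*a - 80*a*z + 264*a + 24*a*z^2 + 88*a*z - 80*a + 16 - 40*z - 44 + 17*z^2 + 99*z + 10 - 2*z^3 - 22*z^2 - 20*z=-512*a^3 + 256*a^2 + a*(24*z^2 + 8*z + 120) - 2*z^3 - 5*z^2 + 39*z - 18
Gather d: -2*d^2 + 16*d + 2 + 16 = -2*d^2 + 16*d + 18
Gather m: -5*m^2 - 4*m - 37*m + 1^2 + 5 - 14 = -5*m^2 - 41*m - 8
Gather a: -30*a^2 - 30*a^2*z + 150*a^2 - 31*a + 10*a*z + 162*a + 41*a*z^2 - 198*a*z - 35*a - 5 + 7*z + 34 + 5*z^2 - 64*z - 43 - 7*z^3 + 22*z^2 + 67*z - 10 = a^2*(120 - 30*z) + a*(41*z^2 - 188*z + 96) - 7*z^3 + 27*z^2 + 10*z - 24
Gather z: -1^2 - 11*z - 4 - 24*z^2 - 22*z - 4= -24*z^2 - 33*z - 9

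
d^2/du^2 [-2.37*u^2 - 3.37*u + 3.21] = -4.74000000000000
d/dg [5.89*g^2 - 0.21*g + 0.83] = 11.78*g - 0.21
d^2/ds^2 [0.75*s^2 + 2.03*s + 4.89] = 1.50000000000000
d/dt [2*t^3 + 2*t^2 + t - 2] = 6*t^2 + 4*t + 1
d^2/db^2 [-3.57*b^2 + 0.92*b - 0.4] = -7.14000000000000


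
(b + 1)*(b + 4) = b^2 + 5*b + 4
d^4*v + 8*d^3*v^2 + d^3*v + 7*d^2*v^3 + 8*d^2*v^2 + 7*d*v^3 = d*(d + v)*(d + 7*v)*(d*v + v)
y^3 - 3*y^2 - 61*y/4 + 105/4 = (y - 5)*(y - 3/2)*(y + 7/2)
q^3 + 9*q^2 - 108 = (q - 3)*(q + 6)^2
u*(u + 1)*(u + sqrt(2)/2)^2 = u^4 + u^3 + sqrt(2)*u^3 + u^2/2 + sqrt(2)*u^2 + u/2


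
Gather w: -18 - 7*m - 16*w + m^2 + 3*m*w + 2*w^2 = m^2 - 7*m + 2*w^2 + w*(3*m - 16) - 18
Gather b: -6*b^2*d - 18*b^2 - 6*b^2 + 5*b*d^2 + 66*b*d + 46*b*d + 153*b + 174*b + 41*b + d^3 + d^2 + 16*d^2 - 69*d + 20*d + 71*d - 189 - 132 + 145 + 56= b^2*(-6*d - 24) + b*(5*d^2 + 112*d + 368) + d^3 + 17*d^2 + 22*d - 120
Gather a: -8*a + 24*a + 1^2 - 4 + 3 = 16*a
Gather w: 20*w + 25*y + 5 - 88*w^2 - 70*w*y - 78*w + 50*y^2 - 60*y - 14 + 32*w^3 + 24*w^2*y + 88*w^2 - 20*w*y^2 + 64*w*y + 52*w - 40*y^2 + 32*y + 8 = 32*w^3 + 24*w^2*y + w*(-20*y^2 - 6*y - 6) + 10*y^2 - 3*y - 1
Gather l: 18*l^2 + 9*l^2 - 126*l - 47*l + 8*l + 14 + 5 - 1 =27*l^2 - 165*l + 18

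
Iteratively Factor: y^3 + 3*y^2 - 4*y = (y - 1)*(y^2 + 4*y) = y*(y - 1)*(y + 4)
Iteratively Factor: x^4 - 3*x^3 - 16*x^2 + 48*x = (x - 4)*(x^3 + x^2 - 12*x) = (x - 4)*(x + 4)*(x^2 - 3*x) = (x - 4)*(x - 3)*(x + 4)*(x)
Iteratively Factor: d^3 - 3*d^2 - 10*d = (d)*(d^2 - 3*d - 10) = d*(d - 5)*(d + 2)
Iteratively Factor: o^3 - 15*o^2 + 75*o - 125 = (o - 5)*(o^2 - 10*o + 25) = (o - 5)^2*(o - 5)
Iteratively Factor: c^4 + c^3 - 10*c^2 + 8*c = (c + 4)*(c^3 - 3*c^2 + 2*c) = (c - 1)*(c + 4)*(c^2 - 2*c) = c*(c - 1)*(c + 4)*(c - 2)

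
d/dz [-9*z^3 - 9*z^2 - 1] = 9*z*(-3*z - 2)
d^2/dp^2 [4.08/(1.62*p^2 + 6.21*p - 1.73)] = (-21.415104*p^2 - 82.091232*p + 4.08*(3.24*p + 6.21)*(6.48*p + 12.42) + 22.869216)/(1.62*p^2 + 6.21*p - 1.73)^3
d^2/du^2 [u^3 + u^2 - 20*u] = 6*u + 2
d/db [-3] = 0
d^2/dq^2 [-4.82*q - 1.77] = 0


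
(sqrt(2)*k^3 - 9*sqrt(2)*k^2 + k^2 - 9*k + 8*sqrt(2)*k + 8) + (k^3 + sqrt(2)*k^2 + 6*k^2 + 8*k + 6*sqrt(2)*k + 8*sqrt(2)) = k^3 + sqrt(2)*k^3 - 8*sqrt(2)*k^2 + 7*k^2 - k + 14*sqrt(2)*k + 8 + 8*sqrt(2)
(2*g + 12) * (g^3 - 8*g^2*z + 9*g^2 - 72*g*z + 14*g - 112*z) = 2*g^4 - 16*g^3*z + 30*g^3 - 240*g^2*z + 136*g^2 - 1088*g*z + 168*g - 1344*z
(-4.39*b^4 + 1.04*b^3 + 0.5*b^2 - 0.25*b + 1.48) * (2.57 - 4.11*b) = 18.0429*b^5 - 15.5567*b^4 + 0.6178*b^3 + 2.3125*b^2 - 6.7253*b + 3.8036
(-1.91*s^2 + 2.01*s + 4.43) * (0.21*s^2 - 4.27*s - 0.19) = -0.4011*s^4 + 8.5778*s^3 - 7.2895*s^2 - 19.298*s - 0.8417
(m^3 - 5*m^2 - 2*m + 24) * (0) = 0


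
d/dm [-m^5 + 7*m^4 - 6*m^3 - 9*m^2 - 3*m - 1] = -5*m^4 + 28*m^3 - 18*m^2 - 18*m - 3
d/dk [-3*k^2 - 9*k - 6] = -6*k - 9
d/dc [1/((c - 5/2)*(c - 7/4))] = 16*(17 - 8*c)/(64*c^4 - 544*c^3 + 1716*c^2 - 2380*c + 1225)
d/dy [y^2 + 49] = 2*y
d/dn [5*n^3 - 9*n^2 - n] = 15*n^2 - 18*n - 1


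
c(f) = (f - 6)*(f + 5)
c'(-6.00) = -13.00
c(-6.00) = 12.00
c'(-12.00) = -25.00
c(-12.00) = 126.00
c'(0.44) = -0.12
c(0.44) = -30.25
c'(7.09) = 13.18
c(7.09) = 13.18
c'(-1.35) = -3.70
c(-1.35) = -26.83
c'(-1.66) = -4.32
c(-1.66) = -25.58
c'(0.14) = -0.72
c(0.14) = -30.12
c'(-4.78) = -10.56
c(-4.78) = -2.37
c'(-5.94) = -12.88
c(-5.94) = 11.22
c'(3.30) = 5.60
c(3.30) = -22.41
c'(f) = 2*f - 1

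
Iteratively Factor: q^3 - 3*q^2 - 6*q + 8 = (q - 1)*(q^2 - 2*q - 8) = (q - 4)*(q - 1)*(q + 2)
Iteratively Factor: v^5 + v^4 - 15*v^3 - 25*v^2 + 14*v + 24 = (v - 1)*(v^4 + 2*v^3 - 13*v^2 - 38*v - 24) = (v - 1)*(v + 1)*(v^3 + v^2 - 14*v - 24) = (v - 1)*(v + 1)*(v + 2)*(v^2 - v - 12) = (v - 1)*(v + 1)*(v + 2)*(v + 3)*(v - 4)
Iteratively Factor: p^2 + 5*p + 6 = (p + 3)*(p + 2)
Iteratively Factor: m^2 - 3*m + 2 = (m - 1)*(m - 2)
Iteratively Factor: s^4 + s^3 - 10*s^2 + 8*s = (s + 4)*(s^3 - 3*s^2 + 2*s) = s*(s + 4)*(s^2 - 3*s + 2) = s*(s - 1)*(s + 4)*(s - 2)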